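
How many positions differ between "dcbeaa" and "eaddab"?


Comparing "dcbeaa" and "eaddab" position by position:
  Position 0: 'd' vs 'e' => DIFFER
  Position 1: 'c' vs 'a' => DIFFER
  Position 2: 'b' vs 'd' => DIFFER
  Position 3: 'e' vs 'd' => DIFFER
  Position 4: 'a' vs 'a' => same
  Position 5: 'a' vs 'b' => DIFFER
Positions that differ: 5

5


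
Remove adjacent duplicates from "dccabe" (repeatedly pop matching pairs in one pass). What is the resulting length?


Input: dccabe
Stack-based adjacent duplicate removal:
  Read 'd': push. Stack: d
  Read 'c': push. Stack: dc
  Read 'c': matches stack top 'c' => pop. Stack: d
  Read 'a': push. Stack: da
  Read 'b': push. Stack: dab
  Read 'e': push. Stack: dabe
Final stack: "dabe" (length 4)

4


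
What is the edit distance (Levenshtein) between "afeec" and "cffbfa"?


Computing edit distance: "afeec" -> "cffbfa"
DP table:
           c    f    f    b    f    a
      0    1    2    3    4    5    6
  a   1    1    2    3    4    5    5
  f   2    2    1    2    3    4    5
  e   3    3    2    2    3    4    5
  e   4    4    3    3    3    4    5
  c   5    4    4    4    4    4    5
Edit distance = dp[5][6] = 5

5


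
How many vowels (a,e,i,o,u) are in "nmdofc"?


Input: nmdofc
Checking each character:
  'n' at position 0: consonant
  'm' at position 1: consonant
  'd' at position 2: consonant
  'o' at position 3: vowel (running total: 1)
  'f' at position 4: consonant
  'c' at position 5: consonant
Total vowels: 1

1


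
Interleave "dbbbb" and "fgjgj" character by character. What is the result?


Interleaving "dbbbb" and "fgjgj":
  Position 0: 'd' from first, 'f' from second => "df"
  Position 1: 'b' from first, 'g' from second => "bg"
  Position 2: 'b' from first, 'j' from second => "bj"
  Position 3: 'b' from first, 'g' from second => "bg"
  Position 4: 'b' from first, 'j' from second => "bj"
Result: dfbgbjbgbj

dfbgbjbgbj


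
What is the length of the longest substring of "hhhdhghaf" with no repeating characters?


Input: "hhhdhghaf"
Sliding window (track last position of each char):
  Position 0 ('h'): window [0,0] length 1 -- new best
  Position 1 ('h'): repeat (last at 0), move window start to 1
  Position 1 ('h'): window [1,1] length 1
  Position 2 ('h'): repeat (last at 1), move window start to 2
  Position 2 ('h'): window [2,2] length 1
  Position 3 ('d'): window [2,3] length 2 -- new best
  Position 4 ('h'): repeat (last at 2), move window start to 3
  Position 4 ('h'): window [3,4] length 2
  Position 5 ('g'): window [3,5] length 3 -- new best
  Position 6 ('h'): repeat (last at 4), move window start to 5
  Position 6 ('h'): window [5,6] length 2
  Position 7 ('a'): window [5,7] length 3
  Position 8 ('f'): window [5,8] length 4 -- new best
Longest substring with no repeats: "ghaf" with length 4

4


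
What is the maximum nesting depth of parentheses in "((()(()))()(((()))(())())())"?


Input: "((()(()))()(((()))(())())())"
Tracking depth:
  Position 0 '(': depth becomes 1
  Position 1 '(': depth becomes 2
  Position 2 '(': depth becomes 3
  Position 3 ')': depth becomes 2
  Position 4 '(': depth becomes 3
  Position 5 '(': depth becomes 4
  Position 6 ')': depth becomes 3
  Position 7 ')': depth becomes 2
  Position 8 ')': depth becomes 1
  Position 9 '(': depth becomes 2
  Position 10 ')': depth becomes 1
  Position 11 '(': depth becomes 2
  Position 12 '(': depth becomes 3
  Position 13 '(': depth becomes 4
  Position 14 '(': depth becomes 5
  Position 15 ')': depth becomes 4
  Position 16 ')': depth becomes 3
  Position 17 ')': depth becomes 2
  Position 18 '(': depth becomes 3
  Position 19 '(': depth becomes 4
  Position 20 ')': depth becomes 3
  Position 21 ')': depth becomes 2
  Position 22 '(': depth becomes 3
  Position 23 ')': depth becomes 2
  Position 24 ')': depth becomes 1
  Position 25 '(': depth becomes 2
  Position 26 ')': depth becomes 1
  Position 27 ')': depth becomes 0
Maximum depth reached: 5

5


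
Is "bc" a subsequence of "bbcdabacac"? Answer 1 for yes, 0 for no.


Check if "bc" is a subsequence of "bbcdabacac"
Greedy scan:
  Position 0 ('b'): matches sub[0] = 'b'
  Position 1 ('b'): no match needed
  Position 2 ('c'): matches sub[1] = 'c'
  Position 3 ('d'): no match needed
  Position 4 ('a'): no match needed
  Position 5 ('b'): no match needed
  Position 6 ('a'): no match needed
  Position 7 ('c'): no match needed
  Position 8 ('a'): no match needed
  Position 9 ('c'): no match needed
All 2 characters matched => is a subsequence

1


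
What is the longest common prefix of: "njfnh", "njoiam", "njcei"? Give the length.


Words: njfnh, njoiam, njcei
  Position 0: all 'n' => match
  Position 1: all 'j' => match
  Position 2: ('f', 'o', 'c') => mismatch, stop
LCP = "nj" (length 2)

2


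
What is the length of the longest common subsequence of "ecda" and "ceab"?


LCS of "ecda" and "ceab"
DP table:
           c    e    a    b
      0    0    0    0    0
  e   0    0    1    1    1
  c   0    1    1    1    1
  d   0    1    1    1    1
  a   0    1    1    2    2
LCS length = dp[4][4] = 2

2


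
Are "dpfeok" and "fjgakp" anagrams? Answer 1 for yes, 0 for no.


Strings: "dpfeok", "fjgakp"
Sorted first:  defkop
Sorted second: afgjkp
Differ at position 0: 'd' vs 'a' => not anagrams

0


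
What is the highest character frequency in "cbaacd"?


Input: cbaacd
Character counts:
  'a': 2
  'b': 1
  'c': 2
  'd': 1
Maximum frequency: 2

2


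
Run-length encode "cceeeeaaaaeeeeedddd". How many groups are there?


Input: cceeeeaaaaeeeeedddd
Scanning for consecutive runs:
  Group 1: 'c' x 2 (positions 0-1)
  Group 2: 'e' x 4 (positions 2-5)
  Group 3: 'a' x 4 (positions 6-9)
  Group 4: 'e' x 5 (positions 10-14)
  Group 5: 'd' x 4 (positions 15-18)
Total groups: 5

5


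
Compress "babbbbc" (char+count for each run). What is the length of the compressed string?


Input: babbbbc
Runs:
  'b' x 1 => "b1"
  'a' x 1 => "a1"
  'b' x 4 => "b4"
  'c' x 1 => "c1"
Compressed: "b1a1b4c1"
Compressed length: 8

8


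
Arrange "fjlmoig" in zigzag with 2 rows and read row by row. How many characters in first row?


Zigzag "fjlmoig" into 2 rows:
Placing characters:
  'f' => row 0
  'j' => row 1
  'l' => row 0
  'm' => row 1
  'o' => row 0
  'i' => row 1
  'g' => row 0
Rows:
  Row 0: "flog"
  Row 1: "jmi"
First row length: 4

4


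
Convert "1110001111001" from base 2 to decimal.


Input: "1110001111001" in base 2
Positional expansion:
  Digit '1' (value 1) x 2^12 = 4096
  Digit '1' (value 1) x 2^11 = 2048
  Digit '1' (value 1) x 2^10 = 1024
  Digit '0' (value 0) x 2^9 = 0
  Digit '0' (value 0) x 2^8 = 0
  Digit '0' (value 0) x 2^7 = 0
  Digit '1' (value 1) x 2^6 = 64
  Digit '1' (value 1) x 2^5 = 32
  Digit '1' (value 1) x 2^4 = 16
  Digit '1' (value 1) x 2^3 = 8
  Digit '0' (value 0) x 2^2 = 0
  Digit '0' (value 0) x 2^1 = 0
  Digit '1' (value 1) x 2^0 = 1
Sum = 7289

7289


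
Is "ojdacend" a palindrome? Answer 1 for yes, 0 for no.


Input: ojdacend
Reversed: dnecadjo
  Compare pos 0 ('o') with pos 7 ('d'): MISMATCH
  Compare pos 1 ('j') with pos 6 ('n'): MISMATCH
  Compare pos 2 ('d') with pos 5 ('e'): MISMATCH
  Compare pos 3 ('a') with pos 4 ('c'): MISMATCH
Result: not a palindrome

0


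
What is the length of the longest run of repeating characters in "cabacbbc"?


Input: "cabacbbc"
Scanning for longest run:
  Position 1 ('a'): new char, reset run to 1
  Position 2 ('b'): new char, reset run to 1
  Position 3 ('a'): new char, reset run to 1
  Position 4 ('c'): new char, reset run to 1
  Position 5 ('b'): new char, reset run to 1
  Position 6 ('b'): continues run of 'b', length=2
  Position 7 ('c'): new char, reset run to 1
Longest run: 'b' with length 2

2


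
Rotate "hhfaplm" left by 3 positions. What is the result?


Input: "hhfaplm", rotate left by 3
First 3 characters: "hhf"
Remaining characters: "aplm"
Concatenate remaining + first: "aplm" + "hhf" = "aplmhhf"

aplmhhf


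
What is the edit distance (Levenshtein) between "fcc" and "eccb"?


Computing edit distance: "fcc" -> "eccb"
DP table:
           e    c    c    b
      0    1    2    3    4
  f   1    1    2    3    4
  c   2    2    1    2    3
  c   3    3    2    1    2
Edit distance = dp[3][4] = 2

2


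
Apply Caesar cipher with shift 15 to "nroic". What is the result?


Caesar cipher: shift "nroic" by 15
  'n' (pos 13) + 15 = pos 2 = 'c'
  'r' (pos 17) + 15 = pos 6 = 'g'
  'o' (pos 14) + 15 = pos 3 = 'd'
  'i' (pos 8) + 15 = pos 23 = 'x'
  'c' (pos 2) + 15 = pos 17 = 'r'
Result: cgdxr

cgdxr


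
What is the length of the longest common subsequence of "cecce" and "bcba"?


LCS of "cecce" and "bcba"
DP table:
           b    c    b    a
      0    0    0    0    0
  c   0    0    1    1    1
  e   0    0    1    1    1
  c   0    0    1    1    1
  c   0    0    1    1    1
  e   0    0    1    1    1
LCS length = dp[5][4] = 1

1


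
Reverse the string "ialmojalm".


Input: ialmojalm
Reading characters right to left:
  Position 8: 'm'
  Position 7: 'l'
  Position 6: 'a'
  Position 5: 'j'
  Position 4: 'o'
  Position 3: 'm'
  Position 2: 'l'
  Position 1: 'a'
  Position 0: 'i'
Reversed: mlajomlai

mlajomlai


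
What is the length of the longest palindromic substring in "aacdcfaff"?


Input: "aacdcfaff"
Checking substrings for palindromes:
  [2:5] "cdc" (len 3) => palindrome
  [5:8] "faf" (len 3) => palindrome
  [0:2] "aa" (len 2) => palindrome
  [7:9] "ff" (len 2) => palindrome
Longest palindromic substring: "cdc" with length 3

3


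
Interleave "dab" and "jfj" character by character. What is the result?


Interleaving "dab" and "jfj":
  Position 0: 'd' from first, 'j' from second => "dj"
  Position 1: 'a' from first, 'f' from second => "af"
  Position 2: 'b' from first, 'j' from second => "bj"
Result: djafbj

djafbj


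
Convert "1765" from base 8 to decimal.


Input: "1765" in base 8
Positional expansion:
  Digit '1' (value 1) x 8^3 = 512
  Digit '7' (value 7) x 8^2 = 448
  Digit '6' (value 6) x 8^1 = 48
  Digit '5' (value 5) x 8^0 = 5
Sum = 1013

1013


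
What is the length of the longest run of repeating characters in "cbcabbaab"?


Input: "cbcabbaab"
Scanning for longest run:
  Position 1 ('b'): new char, reset run to 1
  Position 2 ('c'): new char, reset run to 1
  Position 3 ('a'): new char, reset run to 1
  Position 4 ('b'): new char, reset run to 1
  Position 5 ('b'): continues run of 'b', length=2
  Position 6 ('a'): new char, reset run to 1
  Position 7 ('a'): continues run of 'a', length=2
  Position 8 ('b'): new char, reset run to 1
Longest run: 'b' with length 2

2


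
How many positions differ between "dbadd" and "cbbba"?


Comparing "dbadd" and "cbbba" position by position:
  Position 0: 'd' vs 'c' => DIFFER
  Position 1: 'b' vs 'b' => same
  Position 2: 'a' vs 'b' => DIFFER
  Position 3: 'd' vs 'b' => DIFFER
  Position 4: 'd' vs 'a' => DIFFER
Positions that differ: 4

4


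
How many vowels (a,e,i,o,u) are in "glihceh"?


Input: glihceh
Checking each character:
  'g' at position 0: consonant
  'l' at position 1: consonant
  'i' at position 2: vowel (running total: 1)
  'h' at position 3: consonant
  'c' at position 4: consonant
  'e' at position 5: vowel (running total: 2)
  'h' at position 6: consonant
Total vowels: 2

2


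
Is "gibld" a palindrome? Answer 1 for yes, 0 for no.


Input: gibld
Reversed: dlbig
  Compare pos 0 ('g') with pos 4 ('d'): MISMATCH
  Compare pos 1 ('i') with pos 3 ('l'): MISMATCH
Result: not a palindrome

0


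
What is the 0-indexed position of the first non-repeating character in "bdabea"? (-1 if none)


Input: bdabea
Character frequencies:
  'a': 2
  'b': 2
  'd': 1
  'e': 1
Scanning left to right for freq == 1:
  Position 0 ('b'): freq=2, skip
  Position 1 ('d'): unique! => answer = 1

1


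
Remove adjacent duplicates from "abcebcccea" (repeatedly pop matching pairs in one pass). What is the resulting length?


Input: abcebcccea
Stack-based adjacent duplicate removal:
  Read 'a': push. Stack: a
  Read 'b': push. Stack: ab
  Read 'c': push. Stack: abc
  Read 'e': push. Stack: abce
  Read 'b': push. Stack: abceb
  Read 'c': push. Stack: abcebc
  Read 'c': matches stack top 'c' => pop. Stack: abceb
  Read 'c': push. Stack: abcebc
  Read 'e': push. Stack: abcebce
  Read 'a': push. Stack: abcebcea
Final stack: "abcebcea" (length 8)

8


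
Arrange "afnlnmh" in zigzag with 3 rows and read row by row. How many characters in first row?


Zigzag "afnlnmh" into 3 rows:
Placing characters:
  'a' => row 0
  'f' => row 1
  'n' => row 2
  'l' => row 1
  'n' => row 0
  'm' => row 1
  'h' => row 2
Rows:
  Row 0: "an"
  Row 1: "flm"
  Row 2: "nh"
First row length: 2

2


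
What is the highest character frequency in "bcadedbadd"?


Input: bcadedbadd
Character counts:
  'a': 2
  'b': 2
  'c': 1
  'd': 4
  'e': 1
Maximum frequency: 4

4


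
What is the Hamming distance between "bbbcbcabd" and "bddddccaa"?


Comparing "bbbcbcabd" and "bddddccaa" position by position:
  Position 0: 'b' vs 'b' => same
  Position 1: 'b' vs 'd' => differ
  Position 2: 'b' vs 'd' => differ
  Position 3: 'c' vs 'd' => differ
  Position 4: 'b' vs 'd' => differ
  Position 5: 'c' vs 'c' => same
  Position 6: 'a' vs 'c' => differ
  Position 7: 'b' vs 'a' => differ
  Position 8: 'd' vs 'a' => differ
Total differences (Hamming distance): 7

7


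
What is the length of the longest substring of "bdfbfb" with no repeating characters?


Input: "bdfbfb"
Sliding window (track last position of each char):
  Position 0 ('b'): window [0,0] length 1 -- new best
  Position 1 ('d'): window [0,1] length 2 -- new best
  Position 2 ('f'): window [0,2] length 3 -- new best
  Position 3 ('b'): repeat (last at 0), move window start to 1
  Position 3 ('b'): window [1,3] length 3
  Position 4 ('f'): repeat (last at 2), move window start to 3
  Position 4 ('f'): window [3,4] length 2
  Position 5 ('b'): repeat (last at 3), move window start to 4
  Position 5 ('b'): window [4,5] length 2
Longest substring with no repeats: "bdf" with length 3

3


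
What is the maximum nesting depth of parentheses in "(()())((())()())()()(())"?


Input: "(()())((())()())()()(())"
Tracking depth:
  Position 0 '(': depth becomes 1
  Position 1 '(': depth becomes 2
  Position 2 ')': depth becomes 1
  Position 3 '(': depth becomes 2
  Position 4 ')': depth becomes 1
  Position 5 ')': depth becomes 0
  Position 6 '(': depth becomes 1
  Position 7 '(': depth becomes 2
  Position 8 '(': depth becomes 3
  Position 9 ')': depth becomes 2
  Position 10 ')': depth becomes 1
  Position 11 '(': depth becomes 2
  Position 12 ')': depth becomes 1
  Position 13 '(': depth becomes 2
  Position 14 ')': depth becomes 1
  Position 15 ')': depth becomes 0
  Position 16 '(': depth becomes 1
  Position 17 ')': depth becomes 0
  Position 18 '(': depth becomes 1
  Position 19 ')': depth becomes 0
  Position 20 '(': depth becomes 1
  Position 21 '(': depth becomes 2
  Position 22 ')': depth becomes 1
  Position 23 ')': depth becomes 0
Maximum depth reached: 3

3


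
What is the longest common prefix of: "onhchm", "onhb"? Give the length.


Words: onhchm, onhb
  Position 0: all 'o' => match
  Position 1: all 'n' => match
  Position 2: all 'h' => match
  Position 3: ('c', 'b') => mismatch, stop
LCP = "onh" (length 3)

3


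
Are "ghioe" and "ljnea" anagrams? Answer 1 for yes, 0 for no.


Strings: "ghioe", "ljnea"
Sorted first:  eghio
Sorted second: aejln
Differ at position 0: 'e' vs 'a' => not anagrams

0


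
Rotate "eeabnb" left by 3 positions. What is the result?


Input: "eeabnb", rotate left by 3
First 3 characters: "eea"
Remaining characters: "bnb"
Concatenate remaining + first: "bnb" + "eea" = "bnbeea"

bnbeea


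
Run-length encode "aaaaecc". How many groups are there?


Input: aaaaecc
Scanning for consecutive runs:
  Group 1: 'a' x 4 (positions 0-3)
  Group 2: 'e' x 1 (positions 4-4)
  Group 3: 'c' x 2 (positions 5-6)
Total groups: 3

3


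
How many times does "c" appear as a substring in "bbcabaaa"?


Searching for "c" in "bbcabaaa"
Scanning each position:
  Position 0: "b" => no
  Position 1: "b" => no
  Position 2: "c" => MATCH
  Position 3: "a" => no
  Position 4: "b" => no
  Position 5: "a" => no
  Position 6: "a" => no
  Position 7: "a" => no
Total occurrences: 1

1


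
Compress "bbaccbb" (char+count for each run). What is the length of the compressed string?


Input: bbaccbb
Runs:
  'b' x 2 => "b2"
  'a' x 1 => "a1"
  'c' x 2 => "c2"
  'b' x 2 => "b2"
Compressed: "b2a1c2b2"
Compressed length: 8

8


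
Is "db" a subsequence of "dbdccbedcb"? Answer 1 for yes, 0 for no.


Check if "db" is a subsequence of "dbdccbedcb"
Greedy scan:
  Position 0 ('d'): matches sub[0] = 'd'
  Position 1 ('b'): matches sub[1] = 'b'
  Position 2 ('d'): no match needed
  Position 3 ('c'): no match needed
  Position 4 ('c'): no match needed
  Position 5 ('b'): no match needed
  Position 6 ('e'): no match needed
  Position 7 ('d'): no match needed
  Position 8 ('c'): no match needed
  Position 9 ('b'): no match needed
All 2 characters matched => is a subsequence

1


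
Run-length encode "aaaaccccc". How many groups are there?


Input: aaaaccccc
Scanning for consecutive runs:
  Group 1: 'a' x 4 (positions 0-3)
  Group 2: 'c' x 5 (positions 4-8)
Total groups: 2

2


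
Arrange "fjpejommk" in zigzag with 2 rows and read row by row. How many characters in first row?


Zigzag "fjpejommk" into 2 rows:
Placing characters:
  'f' => row 0
  'j' => row 1
  'p' => row 0
  'e' => row 1
  'j' => row 0
  'o' => row 1
  'm' => row 0
  'm' => row 1
  'k' => row 0
Rows:
  Row 0: "fpjmk"
  Row 1: "jeom"
First row length: 5

5


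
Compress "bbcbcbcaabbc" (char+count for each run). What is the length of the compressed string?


Input: bbcbcbcaabbc
Runs:
  'b' x 2 => "b2"
  'c' x 1 => "c1"
  'b' x 1 => "b1"
  'c' x 1 => "c1"
  'b' x 1 => "b1"
  'c' x 1 => "c1"
  'a' x 2 => "a2"
  'b' x 2 => "b2"
  'c' x 1 => "c1"
Compressed: "b2c1b1c1b1c1a2b2c1"
Compressed length: 18

18


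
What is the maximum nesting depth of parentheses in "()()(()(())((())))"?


Input: "()()(()(())((())))"
Tracking depth:
  Position 0 '(': depth becomes 1
  Position 1 ')': depth becomes 0
  Position 2 '(': depth becomes 1
  Position 3 ')': depth becomes 0
  Position 4 '(': depth becomes 1
  Position 5 '(': depth becomes 2
  Position 6 ')': depth becomes 1
  Position 7 '(': depth becomes 2
  Position 8 '(': depth becomes 3
  Position 9 ')': depth becomes 2
  Position 10 ')': depth becomes 1
  Position 11 '(': depth becomes 2
  Position 12 '(': depth becomes 3
  Position 13 '(': depth becomes 4
  Position 14 ')': depth becomes 3
  Position 15 ')': depth becomes 2
  Position 16 ')': depth becomes 1
  Position 17 ')': depth becomes 0
Maximum depth reached: 4

4


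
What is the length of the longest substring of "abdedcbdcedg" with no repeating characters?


Input: "abdedcbdcedg"
Sliding window (track last position of each char):
  Position 0 ('a'): window [0,0] length 1 -- new best
  Position 1 ('b'): window [0,1] length 2 -- new best
  Position 2 ('d'): window [0,2] length 3 -- new best
  Position 3 ('e'): window [0,3] length 4 -- new best
  Position 4 ('d'): repeat (last at 2), move window start to 3
  Position 4 ('d'): window [3,4] length 2
  Position 5 ('c'): window [3,5] length 3
  Position 6 ('b'): window [3,6] length 4
  Position 7 ('d'): repeat (last at 4), move window start to 5
  Position 7 ('d'): window [5,7] length 3
  Position 8 ('c'): repeat (last at 5), move window start to 6
  Position 8 ('c'): window [6,8] length 3
  Position 9 ('e'): window [6,9] length 4
  Position 10 ('d'): repeat (last at 7), move window start to 8
  Position 10 ('d'): window [8,10] length 3
  Position 11 ('g'): window [8,11] length 4
Longest substring with no repeats: "abde" with length 4

4


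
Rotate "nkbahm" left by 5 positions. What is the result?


Input: "nkbahm", rotate left by 5
First 5 characters: "nkbah"
Remaining characters: "m"
Concatenate remaining + first: "m" + "nkbah" = "mnkbah"

mnkbah


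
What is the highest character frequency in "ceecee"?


Input: ceecee
Character counts:
  'c': 2
  'e': 4
Maximum frequency: 4

4


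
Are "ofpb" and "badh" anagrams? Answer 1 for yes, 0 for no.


Strings: "ofpb", "badh"
Sorted first:  bfop
Sorted second: abdh
Differ at position 0: 'b' vs 'a' => not anagrams

0


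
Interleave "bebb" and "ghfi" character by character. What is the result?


Interleaving "bebb" and "ghfi":
  Position 0: 'b' from first, 'g' from second => "bg"
  Position 1: 'e' from first, 'h' from second => "eh"
  Position 2: 'b' from first, 'f' from second => "bf"
  Position 3: 'b' from first, 'i' from second => "bi"
Result: bgehbfbi

bgehbfbi


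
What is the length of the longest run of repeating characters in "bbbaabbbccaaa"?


Input: "bbbaabbbccaaa"
Scanning for longest run:
  Position 1 ('b'): continues run of 'b', length=2
  Position 2 ('b'): continues run of 'b', length=3
  Position 3 ('a'): new char, reset run to 1
  Position 4 ('a'): continues run of 'a', length=2
  Position 5 ('b'): new char, reset run to 1
  Position 6 ('b'): continues run of 'b', length=2
  Position 7 ('b'): continues run of 'b', length=3
  Position 8 ('c'): new char, reset run to 1
  Position 9 ('c'): continues run of 'c', length=2
  Position 10 ('a'): new char, reset run to 1
  Position 11 ('a'): continues run of 'a', length=2
  Position 12 ('a'): continues run of 'a', length=3
Longest run: 'b' with length 3

3


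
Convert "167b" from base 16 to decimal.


Input: "167b" in base 16
Positional expansion:
  Digit '1' (value 1) x 16^3 = 4096
  Digit '6' (value 6) x 16^2 = 1536
  Digit '7' (value 7) x 16^1 = 112
  Digit 'b' (value 11) x 16^0 = 11
Sum = 5755

5755


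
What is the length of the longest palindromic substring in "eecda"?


Input: "eecda"
Checking substrings for palindromes:
  [0:2] "ee" (len 2) => palindrome
Longest palindromic substring: "ee" with length 2

2


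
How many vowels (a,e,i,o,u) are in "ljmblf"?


Input: ljmblf
Checking each character:
  'l' at position 0: consonant
  'j' at position 1: consonant
  'm' at position 2: consonant
  'b' at position 3: consonant
  'l' at position 4: consonant
  'f' at position 5: consonant
Total vowels: 0

0


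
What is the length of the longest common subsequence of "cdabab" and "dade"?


LCS of "cdabab" and "dade"
DP table:
           d    a    d    e
      0    0    0    0    0
  c   0    0    0    0    0
  d   0    1    1    1    1
  a   0    1    2    2    2
  b   0    1    2    2    2
  a   0    1    2    2    2
  b   0    1    2    2    2
LCS length = dp[6][4] = 2

2


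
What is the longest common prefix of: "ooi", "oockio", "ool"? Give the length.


Words: ooi, oockio, ool
  Position 0: all 'o' => match
  Position 1: all 'o' => match
  Position 2: ('i', 'c', 'l') => mismatch, stop
LCP = "oo" (length 2)

2


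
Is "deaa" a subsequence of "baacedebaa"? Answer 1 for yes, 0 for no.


Check if "deaa" is a subsequence of "baacedebaa"
Greedy scan:
  Position 0 ('b'): no match needed
  Position 1 ('a'): no match needed
  Position 2 ('a'): no match needed
  Position 3 ('c'): no match needed
  Position 4 ('e'): no match needed
  Position 5 ('d'): matches sub[0] = 'd'
  Position 6 ('e'): matches sub[1] = 'e'
  Position 7 ('b'): no match needed
  Position 8 ('a'): matches sub[2] = 'a'
  Position 9 ('a'): matches sub[3] = 'a'
All 4 characters matched => is a subsequence

1


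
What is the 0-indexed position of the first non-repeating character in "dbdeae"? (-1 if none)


Input: dbdeae
Character frequencies:
  'a': 1
  'b': 1
  'd': 2
  'e': 2
Scanning left to right for freq == 1:
  Position 0 ('d'): freq=2, skip
  Position 1 ('b'): unique! => answer = 1

1


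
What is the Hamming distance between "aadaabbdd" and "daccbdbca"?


Comparing "aadaabbdd" and "daccbdbca" position by position:
  Position 0: 'a' vs 'd' => differ
  Position 1: 'a' vs 'a' => same
  Position 2: 'd' vs 'c' => differ
  Position 3: 'a' vs 'c' => differ
  Position 4: 'a' vs 'b' => differ
  Position 5: 'b' vs 'd' => differ
  Position 6: 'b' vs 'b' => same
  Position 7: 'd' vs 'c' => differ
  Position 8: 'd' vs 'a' => differ
Total differences (Hamming distance): 7

7


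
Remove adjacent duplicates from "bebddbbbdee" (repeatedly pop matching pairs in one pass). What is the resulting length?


Input: bebddbbbdee
Stack-based adjacent duplicate removal:
  Read 'b': push. Stack: b
  Read 'e': push. Stack: be
  Read 'b': push. Stack: beb
  Read 'd': push. Stack: bebd
  Read 'd': matches stack top 'd' => pop. Stack: beb
  Read 'b': matches stack top 'b' => pop. Stack: be
  Read 'b': push. Stack: beb
  Read 'b': matches stack top 'b' => pop. Stack: be
  Read 'd': push. Stack: bed
  Read 'e': push. Stack: bede
  Read 'e': matches stack top 'e' => pop. Stack: bed
Final stack: "bed" (length 3)

3


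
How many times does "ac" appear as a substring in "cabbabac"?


Searching for "ac" in "cabbabac"
Scanning each position:
  Position 0: "ca" => no
  Position 1: "ab" => no
  Position 2: "bb" => no
  Position 3: "ba" => no
  Position 4: "ab" => no
  Position 5: "ba" => no
  Position 6: "ac" => MATCH
Total occurrences: 1

1


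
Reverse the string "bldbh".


Input: bldbh
Reading characters right to left:
  Position 4: 'h'
  Position 3: 'b'
  Position 2: 'd'
  Position 1: 'l'
  Position 0: 'b'
Reversed: hbdlb

hbdlb


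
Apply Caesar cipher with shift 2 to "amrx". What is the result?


Caesar cipher: shift "amrx" by 2
  'a' (pos 0) + 2 = pos 2 = 'c'
  'm' (pos 12) + 2 = pos 14 = 'o'
  'r' (pos 17) + 2 = pos 19 = 't'
  'x' (pos 23) + 2 = pos 25 = 'z'
Result: cotz

cotz


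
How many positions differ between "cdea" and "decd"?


Comparing "cdea" and "decd" position by position:
  Position 0: 'c' vs 'd' => DIFFER
  Position 1: 'd' vs 'e' => DIFFER
  Position 2: 'e' vs 'c' => DIFFER
  Position 3: 'a' vs 'd' => DIFFER
Positions that differ: 4

4


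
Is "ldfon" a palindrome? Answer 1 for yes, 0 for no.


Input: ldfon
Reversed: nofdl
  Compare pos 0 ('l') with pos 4 ('n'): MISMATCH
  Compare pos 1 ('d') with pos 3 ('o'): MISMATCH
Result: not a palindrome

0


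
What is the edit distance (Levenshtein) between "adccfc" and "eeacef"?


Computing edit distance: "adccfc" -> "eeacef"
DP table:
           e    e    a    c    e    f
      0    1    2    3    4    5    6
  a   1    1    2    2    3    4    5
  d   2    2    2    3    3    4    5
  c   3    3    3    3    3    4    5
  c   4    4    4    4    3    4    5
  f   5    5    5    5    4    4    4
  c   6    6    6    6    5    5    5
Edit distance = dp[6][6] = 5

5


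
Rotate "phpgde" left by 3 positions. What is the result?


Input: "phpgde", rotate left by 3
First 3 characters: "php"
Remaining characters: "gde"
Concatenate remaining + first: "gde" + "php" = "gdephp"

gdephp


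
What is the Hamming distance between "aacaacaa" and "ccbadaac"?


Comparing "aacaacaa" and "ccbadaac" position by position:
  Position 0: 'a' vs 'c' => differ
  Position 1: 'a' vs 'c' => differ
  Position 2: 'c' vs 'b' => differ
  Position 3: 'a' vs 'a' => same
  Position 4: 'a' vs 'd' => differ
  Position 5: 'c' vs 'a' => differ
  Position 6: 'a' vs 'a' => same
  Position 7: 'a' vs 'c' => differ
Total differences (Hamming distance): 6

6


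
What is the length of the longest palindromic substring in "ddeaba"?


Input: "ddeaba"
Checking substrings for palindromes:
  [3:6] "aba" (len 3) => palindrome
  [0:2] "dd" (len 2) => palindrome
Longest palindromic substring: "aba" with length 3

3


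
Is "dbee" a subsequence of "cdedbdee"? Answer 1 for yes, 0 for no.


Check if "dbee" is a subsequence of "cdedbdee"
Greedy scan:
  Position 0 ('c'): no match needed
  Position 1 ('d'): matches sub[0] = 'd'
  Position 2 ('e'): no match needed
  Position 3 ('d'): no match needed
  Position 4 ('b'): matches sub[1] = 'b'
  Position 5 ('d'): no match needed
  Position 6 ('e'): matches sub[2] = 'e'
  Position 7 ('e'): matches sub[3] = 'e'
All 4 characters matched => is a subsequence

1


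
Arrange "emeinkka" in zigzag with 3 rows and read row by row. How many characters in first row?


Zigzag "emeinkka" into 3 rows:
Placing characters:
  'e' => row 0
  'm' => row 1
  'e' => row 2
  'i' => row 1
  'n' => row 0
  'k' => row 1
  'k' => row 2
  'a' => row 1
Rows:
  Row 0: "en"
  Row 1: "mika"
  Row 2: "ek"
First row length: 2

2


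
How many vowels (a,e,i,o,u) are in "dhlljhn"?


Input: dhlljhn
Checking each character:
  'd' at position 0: consonant
  'h' at position 1: consonant
  'l' at position 2: consonant
  'l' at position 3: consonant
  'j' at position 4: consonant
  'h' at position 5: consonant
  'n' at position 6: consonant
Total vowels: 0

0


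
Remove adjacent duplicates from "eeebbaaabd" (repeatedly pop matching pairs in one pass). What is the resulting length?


Input: eeebbaaabd
Stack-based adjacent duplicate removal:
  Read 'e': push. Stack: e
  Read 'e': matches stack top 'e' => pop. Stack: (empty)
  Read 'e': push. Stack: e
  Read 'b': push. Stack: eb
  Read 'b': matches stack top 'b' => pop. Stack: e
  Read 'a': push. Stack: ea
  Read 'a': matches stack top 'a' => pop. Stack: e
  Read 'a': push. Stack: ea
  Read 'b': push. Stack: eab
  Read 'd': push. Stack: eabd
Final stack: "eabd" (length 4)

4


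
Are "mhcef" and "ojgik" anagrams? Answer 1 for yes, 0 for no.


Strings: "mhcef", "ojgik"
Sorted first:  cefhm
Sorted second: gijko
Differ at position 0: 'c' vs 'g' => not anagrams

0


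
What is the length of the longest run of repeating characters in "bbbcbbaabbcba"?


Input: "bbbcbbaabbcba"
Scanning for longest run:
  Position 1 ('b'): continues run of 'b', length=2
  Position 2 ('b'): continues run of 'b', length=3
  Position 3 ('c'): new char, reset run to 1
  Position 4 ('b'): new char, reset run to 1
  Position 5 ('b'): continues run of 'b', length=2
  Position 6 ('a'): new char, reset run to 1
  Position 7 ('a'): continues run of 'a', length=2
  Position 8 ('b'): new char, reset run to 1
  Position 9 ('b'): continues run of 'b', length=2
  Position 10 ('c'): new char, reset run to 1
  Position 11 ('b'): new char, reset run to 1
  Position 12 ('a'): new char, reset run to 1
Longest run: 'b' with length 3

3


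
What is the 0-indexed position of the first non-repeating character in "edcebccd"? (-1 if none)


Input: edcebccd
Character frequencies:
  'b': 1
  'c': 3
  'd': 2
  'e': 2
Scanning left to right for freq == 1:
  Position 0 ('e'): freq=2, skip
  Position 1 ('d'): freq=2, skip
  Position 2 ('c'): freq=3, skip
  Position 3 ('e'): freq=2, skip
  Position 4 ('b'): unique! => answer = 4

4


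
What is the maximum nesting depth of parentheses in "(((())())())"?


Input: "(((())())())"
Tracking depth:
  Position 0 '(': depth becomes 1
  Position 1 '(': depth becomes 2
  Position 2 '(': depth becomes 3
  Position 3 '(': depth becomes 4
  Position 4 ')': depth becomes 3
  Position 5 ')': depth becomes 2
  Position 6 '(': depth becomes 3
  Position 7 ')': depth becomes 2
  Position 8 ')': depth becomes 1
  Position 9 '(': depth becomes 2
  Position 10 ')': depth becomes 1
  Position 11 ')': depth becomes 0
Maximum depth reached: 4

4


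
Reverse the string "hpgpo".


Input: hpgpo
Reading characters right to left:
  Position 4: 'o'
  Position 3: 'p'
  Position 2: 'g'
  Position 1: 'p'
  Position 0: 'h'
Reversed: opgph

opgph


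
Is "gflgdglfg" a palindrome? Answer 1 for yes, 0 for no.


Input: gflgdglfg
Reversed: gflgdglfg
  Compare pos 0 ('g') with pos 8 ('g'): match
  Compare pos 1 ('f') with pos 7 ('f'): match
  Compare pos 2 ('l') with pos 6 ('l'): match
  Compare pos 3 ('g') with pos 5 ('g'): match
Result: palindrome

1


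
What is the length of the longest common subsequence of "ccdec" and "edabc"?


LCS of "ccdec" and "edabc"
DP table:
           e    d    a    b    c
      0    0    0    0    0    0
  c   0    0    0    0    0    1
  c   0    0    0    0    0    1
  d   0    0    1    1    1    1
  e   0    1    1    1    1    1
  c   0    1    1    1    1    2
LCS length = dp[5][5] = 2

2


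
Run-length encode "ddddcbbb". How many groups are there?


Input: ddddcbbb
Scanning for consecutive runs:
  Group 1: 'd' x 4 (positions 0-3)
  Group 2: 'c' x 1 (positions 4-4)
  Group 3: 'b' x 3 (positions 5-7)
Total groups: 3

3


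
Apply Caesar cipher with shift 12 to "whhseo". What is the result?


Caesar cipher: shift "whhseo" by 12
  'w' (pos 22) + 12 = pos 8 = 'i'
  'h' (pos 7) + 12 = pos 19 = 't'
  'h' (pos 7) + 12 = pos 19 = 't'
  's' (pos 18) + 12 = pos 4 = 'e'
  'e' (pos 4) + 12 = pos 16 = 'q'
  'o' (pos 14) + 12 = pos 0 = 'a'
Result: itteqa

itteqa


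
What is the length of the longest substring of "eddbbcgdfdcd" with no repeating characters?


Input: "eddbbcgdfdcd"
Sliding window (track last position of each char):
  Position 0 ('e'): window [0,0] length 1 -- new best
  Position 1 ('d'): window [0,1] length 2 -- new best
  Position 2 ('d'): repeat (last at 1), move window start to 2
  Position 2 ('d'): window [2,2] length 1
  Position 3 ('b'): window [2,3] length 2
  Position 4 ('b'): repeat (last at 3), move window start to 4
  Position 4 ('b'): window [4,4] length 1
  Position 5 ('c'): window [4,5] length 2
  Position 6 ('g'): window [4,6] length 3 -- new best
  Position 7 ('d'): window [4,7] length 4 -- new best
  Position 8 ('f'): window [4,8] length 5 -- new best
  Position 9 ('d'): repeat (last at 7), move window start to 8
  Position 9 ('d'): window [8,9] length 2
  Position 10 ('c'): window [8,10] length 3
  Position 11 ('d'): repeat (last at 9), move window start to 10
  Position 11 ('d'): window [10,11] length 2
Longest substring with no repeats: "bcgdf" with length 5

5


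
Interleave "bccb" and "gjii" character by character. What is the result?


Interleaving "bccb" and "gjii":
  Position 0: 'b' from first, 'g' from second => "bg"
  Position 1: 'c' from first, 'j' from second => "cj"
  Position 2: 'c' from first, 'i' from second => "ci"
  Position 3: 'b' from first, 'i' from second => "bi"
Result: bgcjcibi

bgcjcibi


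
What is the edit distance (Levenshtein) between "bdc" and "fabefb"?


Computing edit distance: "bdc" -> "fabefb"
DP table:
           f    a    b    e    f    b
      0    1    2    3    4    5    6
  b   1    1    2    2    3    4    5
  d   2    2    2    3    3    4    5
  c   3    3    3    3    4    4    5
Edit distance = dp[3][6] = 5

5


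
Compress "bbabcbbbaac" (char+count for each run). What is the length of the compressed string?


Input: bbabcbbbaac
Runs:
  'b' x 2 => "b2"
  'a' x 1 => "a1"
  'b' x 1 => "b1"
  'c' x 1 => "c1"
  'b' x 3 => "b3"
  'a' x 2 => "a2"
  'c' x 1 => "c1"
Compressed: "b2a1b1c1b3a2c1"
Compressed length: 14

14


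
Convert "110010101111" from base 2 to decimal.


Input: "110010101111" in base 2
Positional expansion:
  Digit '1' (value 1) x 2^11 = 2048
  Digit '1' (value 1) x 2^10 = 1024
  Digit '0' (value 0) x 2^9 = 0
  Digit '0' (value 0) x 2^8 = 0
  Digit '1' (value 1) x 2^7 = 128
  Digit '0' (value 0) x 2^6 = 0
  Digit '1' (value 1) x 2^5 = 32
  Digit '0' (value 0) x 2^4 = 0
  Digit '1' (value 1) x 2^3 = 8
  Digit '1' (value 1) x 2^2 = 4
  Digit '1' (value 1) x 2^1 = 2
  Digit '1' (value 1) x 2^0 = 1
Sum = 3247

3247


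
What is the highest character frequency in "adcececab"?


Input: adcececab
Character counts:
  'a': 2
  'b': 1
  'c': 3
  'd': 1
  'e': 2
Maximum frequency: 3

3


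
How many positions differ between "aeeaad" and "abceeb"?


Comparing "aeeaad" and "abceeb" position by position:
  Position 0: 'a' vs 'a' => same
  Position 1: 'e' vs 'b' => DIFFER
  Position 2: 'e' vs 'c' => DIFFER
  Position 3: 'a' vs 'e' => DIFFER
  Position 4: 'a' vs 'e' => DIFFER
  Position 5: 'd' vs 'b' => DIFFER
Positions that differ: 5

5


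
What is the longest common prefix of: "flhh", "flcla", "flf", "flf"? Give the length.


Words: flhh, flcla, flf, flf
  Position 0: all 'f' => match
  Position 1: all 'l' => match
  Position 2: ('h', 'c', 'f', 'f') => mismatch, stop
LCP = "fl" (length 2)

2


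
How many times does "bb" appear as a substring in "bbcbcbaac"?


Searching for "bb" in "bbcbcbaac"
Scanning each position:
  Position 0: "bb" => MATCH
  Position 1: "bc" => no
  Position 2: "cb" => no
  Position 3: "bc" => no
  Position 4: "cb" => no
  Position 5: "ba" => no
  Position 6: "aa" => no
  Position 7: "ac" => no
Total occurrences: 1

1


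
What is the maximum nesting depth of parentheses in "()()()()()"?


Input: "()()()()()"
Tracking depth:
  Position 0 '(': depth becomes 1
  Position 1 ')': depth becomes 0
  Position 2 '(': depth becomes 1
  Position 3 ')': depth becomes 0
  Position 4 '(': depth becomes 1
  Position 5 ')': depth becomes 0
  Position 6 '(': depth becomes 1
  Position 7 ')': depth becomes 0
  Position 8 '(': depth becomes 1
  Position 9 ')': depth becomes 0
Maximum depth reached: 1

1


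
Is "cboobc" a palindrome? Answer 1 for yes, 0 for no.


Input: cboobc
Reversed: cboobc
  Compare pos 0 ('c') with pos 5 ('c'): match
  Compare pos 1 ('b') with pos 4 ('b'): match
  Compare pos 2 ('o') with pos 3 ('o'): match
Result: palindrome

1


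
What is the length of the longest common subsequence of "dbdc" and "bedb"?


LCS of "dbdc" and "bedb"
DP table:
           b    e    d    b
      0    0    0    0    0
  d   0    0    0    1    1
  b   0    1    1    1    2
  d   0    1    1    2    2
  c   0    1    1    2    2
LCS length = dp[4][4] = 2

2


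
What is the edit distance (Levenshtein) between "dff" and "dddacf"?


Computing edit distance: "dff" -> "dddacf"
DP table:
           d    d    d    a    c    f
      0    1    2    3    4    5    6
  d   1    0    1    2    3    4    5
  f   2    1    1    2    3    4    4
  f   3    2    2    2    3    4    4
Edit distance = dp[3][6] = 4

4


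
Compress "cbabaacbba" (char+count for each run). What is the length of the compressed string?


Input: cbabaacbba
Runs:
  'c' x 1 => "c1"
  'b' x 1 => "b1"
  'a' x 1 => "a1"
  'b' x 1 => "b1"
  'a' x 2 => "a2"
  'c' x 1 => "c1"
  'b' x 2 => "b2"
  'a' x 1 => "a1"
Compressed: "c1b1a1b1a2c1b2a1"
Compressed length: 16

16


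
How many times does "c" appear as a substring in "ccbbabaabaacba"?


Searching for "c" in "ccbbabaabaacba"
Scanning each position:
  Position 0: "c" => MATCH
  Position 1: "c" => MATCH
  Position 2: "b" => no
  Position 3: "b" => no
  Position 4: "a" => no
  Position 5: "b" => no
  Position 6: "a" => no
  Position 7: "a" => no
  Position 8: "b" => no
  Position 9: "a" => no
  Position 10: "a" => no
  Position 11: "c" => MATCH
  Position 12: "b" => no
  Position 13: "a" => no
Total occurrences: 3

3


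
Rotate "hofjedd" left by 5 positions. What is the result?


Input: "hofjedd", rotate left by 5
First 5 characters: "hofje"
Remaining characters: "dd"
Concatenate remaining + first: "dd" + "hofje" = "ddhofje"

ddhofje


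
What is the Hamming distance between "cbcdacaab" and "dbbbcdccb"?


Comparing "cbcdacaab" and "dbbbcdccb" position by position:
  Position 0: 'c' vs 'd' => differ
  Position 1: 'b' vs 'b' => same
  Position 2: 'c' vs 'b' => differ
  Position 3: 'd' vs 'b' => differ
  Position 4: 'a' vs 'c' => differ
  Position 5: 'c' vs 'd' => differ
  Position 6: 'a' vs 'c' => differ
  Position 7: 'a' vs 'c' => differ
  Position 8: 'b' vs 'b' => same
Total differences (Hamming distance): 7

7


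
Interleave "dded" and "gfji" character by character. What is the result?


Interleaving "dded" and "gfji":
  Position 0: 'd' from first, 'g' from second => "dg"
  Position 1: 'd' from first, 'f' from second => "df"
  Position 2: 'e' from first, 'j' from second => "ej"
  Position 3: 'd' from first, 'i' from second => "di"
Result: dgdfejdi

dgdfejdi


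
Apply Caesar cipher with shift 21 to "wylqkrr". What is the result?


Caesar cipher: shift "wylqkrr" by 21
  'w' (pos 22) + 21 = pos 17 = 'r'
  'y' (pos 24) + 21 = pos 19 = 't'
  'l' (pos 11) + 21 = pos 6 = 'g'
  'q' (pos 16) + 21 = pos 11 = 'l'
  'k' (pos 10) + 21 = pos 5 = 'f'
  'r' (pos 17) + 21 = pos 12 = 'm'
  'r' (pos 17) + 21 = pos 12 = 'm'
Result: rtglfmm

rtglfmm
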